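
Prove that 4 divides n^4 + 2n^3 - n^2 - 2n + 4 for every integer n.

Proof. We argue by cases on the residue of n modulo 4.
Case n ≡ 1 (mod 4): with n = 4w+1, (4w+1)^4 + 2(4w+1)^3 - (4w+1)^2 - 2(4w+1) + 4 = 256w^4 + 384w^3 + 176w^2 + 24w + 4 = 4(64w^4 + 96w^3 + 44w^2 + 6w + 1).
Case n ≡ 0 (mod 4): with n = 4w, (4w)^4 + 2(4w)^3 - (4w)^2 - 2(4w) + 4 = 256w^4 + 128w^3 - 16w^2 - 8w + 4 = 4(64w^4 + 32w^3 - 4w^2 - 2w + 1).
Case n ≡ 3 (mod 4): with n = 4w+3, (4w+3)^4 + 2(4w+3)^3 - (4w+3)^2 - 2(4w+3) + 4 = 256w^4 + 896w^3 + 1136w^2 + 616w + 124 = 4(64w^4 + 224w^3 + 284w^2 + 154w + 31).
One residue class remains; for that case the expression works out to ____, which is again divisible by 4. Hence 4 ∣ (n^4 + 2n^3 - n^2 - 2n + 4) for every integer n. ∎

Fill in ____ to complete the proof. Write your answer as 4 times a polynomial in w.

4(64w^4 + 160w^3 + 140w^2 + 50w + 7)

The residues treated are {1, 0, 3}, so the missing case is n ≡ 2 (mod 4); write n = 4w+2.
Then (4w+2)^4 + 2(4w+2)^3 - (4w+2)^2 - 2(4w+2) + 4 = 256w^4 + 640w^3 + 560w^2 + 200w + 28 = 4(64w^4 + 160w^3 + 140w^2 + 50w + 7).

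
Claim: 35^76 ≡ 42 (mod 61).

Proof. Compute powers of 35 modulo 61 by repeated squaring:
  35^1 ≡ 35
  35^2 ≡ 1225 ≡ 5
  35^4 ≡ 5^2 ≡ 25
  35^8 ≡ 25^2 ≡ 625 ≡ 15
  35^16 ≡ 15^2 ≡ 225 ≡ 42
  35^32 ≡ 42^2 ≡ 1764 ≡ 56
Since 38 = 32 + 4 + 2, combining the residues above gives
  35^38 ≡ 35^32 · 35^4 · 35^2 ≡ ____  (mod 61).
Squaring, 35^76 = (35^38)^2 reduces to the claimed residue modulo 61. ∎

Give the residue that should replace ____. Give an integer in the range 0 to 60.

35^32 · 35^4 · 35^2 ≡ 56 · 25 · 5 = 7000.
7000 mod 61 = 46, so 35^38 ≡ 46 (mod 61).

46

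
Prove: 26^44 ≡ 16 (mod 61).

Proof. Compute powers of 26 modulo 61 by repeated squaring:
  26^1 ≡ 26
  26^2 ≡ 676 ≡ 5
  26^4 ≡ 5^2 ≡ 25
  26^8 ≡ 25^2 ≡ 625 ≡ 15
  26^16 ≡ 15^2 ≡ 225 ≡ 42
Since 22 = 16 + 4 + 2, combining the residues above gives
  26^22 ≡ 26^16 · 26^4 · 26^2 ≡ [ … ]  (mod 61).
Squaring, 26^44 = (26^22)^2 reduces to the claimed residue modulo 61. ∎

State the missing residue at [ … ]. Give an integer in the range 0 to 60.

Multiply the listed residues: 42 · 25 · 5 = 1050 → 5250.
Reducing modulo 61: 5250 = 86·61 + 4, so 26^22 ≡ 4.

4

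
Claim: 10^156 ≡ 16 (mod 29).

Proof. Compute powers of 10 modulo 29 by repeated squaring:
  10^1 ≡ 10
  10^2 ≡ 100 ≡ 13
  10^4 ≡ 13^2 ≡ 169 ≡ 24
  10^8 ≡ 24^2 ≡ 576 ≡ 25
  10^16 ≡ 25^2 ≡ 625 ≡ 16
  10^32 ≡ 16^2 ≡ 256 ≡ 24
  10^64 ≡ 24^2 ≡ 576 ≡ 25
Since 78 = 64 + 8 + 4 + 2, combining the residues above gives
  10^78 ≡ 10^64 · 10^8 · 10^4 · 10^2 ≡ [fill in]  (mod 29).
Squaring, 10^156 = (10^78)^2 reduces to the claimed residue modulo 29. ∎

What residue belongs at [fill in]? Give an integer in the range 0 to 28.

4

Multiply the listed residues: 25 · 25 · 24 · 13 = 625 → 15000 → 195000.
Reducing modulo 29: 195000 = 6724·29 + 4, so 10^78 ≡ 4.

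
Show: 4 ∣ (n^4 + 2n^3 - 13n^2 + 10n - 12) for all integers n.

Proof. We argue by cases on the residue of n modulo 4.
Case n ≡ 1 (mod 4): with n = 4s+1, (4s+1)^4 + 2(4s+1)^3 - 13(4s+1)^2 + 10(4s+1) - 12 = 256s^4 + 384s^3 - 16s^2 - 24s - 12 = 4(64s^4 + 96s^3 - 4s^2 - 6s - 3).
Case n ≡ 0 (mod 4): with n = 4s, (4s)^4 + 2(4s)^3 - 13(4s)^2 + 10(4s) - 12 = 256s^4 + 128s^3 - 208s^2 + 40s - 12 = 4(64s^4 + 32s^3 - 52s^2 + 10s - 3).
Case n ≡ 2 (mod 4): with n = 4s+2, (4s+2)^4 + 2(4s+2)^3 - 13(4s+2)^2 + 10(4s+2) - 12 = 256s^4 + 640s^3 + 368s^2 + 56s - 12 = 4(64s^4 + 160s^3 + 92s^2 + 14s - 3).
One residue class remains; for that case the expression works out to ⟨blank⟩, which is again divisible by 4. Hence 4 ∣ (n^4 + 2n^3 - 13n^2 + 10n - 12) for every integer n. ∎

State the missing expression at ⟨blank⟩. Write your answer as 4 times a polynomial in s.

The residues treated are {1, 0, 2}, so the missing case is n ≡ 3 (mod 4); write n = 4s+3.
Then (4s+3)^4 + 2(4s+3)^3 - 13(4s+3)^2 + 10(4s+3) - 12 = 256s^4 + 896s^3 + 944s^2 + 376s + 36 = 4(64s^4 + 224s^3 + 236s^2 + 94s + 9).

4(64s^4 + 224s^3 + 236s^2 + 94s + 9)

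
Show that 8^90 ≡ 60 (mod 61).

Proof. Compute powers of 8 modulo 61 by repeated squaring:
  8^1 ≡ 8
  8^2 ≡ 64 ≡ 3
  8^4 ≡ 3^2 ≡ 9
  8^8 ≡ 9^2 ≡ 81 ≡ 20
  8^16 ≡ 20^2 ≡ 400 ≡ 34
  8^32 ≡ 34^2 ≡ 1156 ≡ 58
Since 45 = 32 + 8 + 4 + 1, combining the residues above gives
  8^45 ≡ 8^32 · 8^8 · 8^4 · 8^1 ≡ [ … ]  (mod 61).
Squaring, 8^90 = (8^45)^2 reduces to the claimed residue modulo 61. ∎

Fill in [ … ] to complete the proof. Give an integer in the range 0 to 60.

11

8^32 · 8^8 · 8^4 · 8^1 ≡ 58 · 20 · 9 · 8 = 83520.
83520 mod 61 = 11, so 8^45 ≡ 11 (mod 61).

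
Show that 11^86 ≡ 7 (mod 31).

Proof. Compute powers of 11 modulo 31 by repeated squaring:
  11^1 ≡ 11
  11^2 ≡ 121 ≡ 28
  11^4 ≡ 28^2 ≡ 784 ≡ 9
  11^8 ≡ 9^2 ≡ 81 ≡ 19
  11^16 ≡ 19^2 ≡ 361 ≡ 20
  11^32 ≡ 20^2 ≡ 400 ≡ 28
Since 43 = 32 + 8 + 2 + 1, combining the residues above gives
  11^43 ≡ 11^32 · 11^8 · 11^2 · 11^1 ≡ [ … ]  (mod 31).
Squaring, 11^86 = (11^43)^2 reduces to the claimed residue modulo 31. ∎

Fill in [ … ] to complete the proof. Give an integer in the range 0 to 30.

11^32 · 11^8 · 11^2 · 11^1 ≡ 28 · 19 · 28 · 11 = 163856.
163856 mod 31 = 21, so 11^43 ≡ 21 (mod 31).

21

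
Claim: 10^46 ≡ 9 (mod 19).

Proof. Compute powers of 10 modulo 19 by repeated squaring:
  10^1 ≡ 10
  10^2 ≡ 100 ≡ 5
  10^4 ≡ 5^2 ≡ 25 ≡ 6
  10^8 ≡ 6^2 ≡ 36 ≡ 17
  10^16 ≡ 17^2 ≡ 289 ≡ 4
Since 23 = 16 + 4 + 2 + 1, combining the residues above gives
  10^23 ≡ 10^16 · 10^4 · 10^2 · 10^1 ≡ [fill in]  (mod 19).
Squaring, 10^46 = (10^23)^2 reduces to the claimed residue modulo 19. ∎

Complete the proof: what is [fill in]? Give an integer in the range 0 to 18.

Multiply the listed residues: 4 · 6 · 5 · 10 = 24 → 120 → 1200.
Reducing modulo 19: 1200 = 63·19 + 3, so 10^23 ≡ 3.

3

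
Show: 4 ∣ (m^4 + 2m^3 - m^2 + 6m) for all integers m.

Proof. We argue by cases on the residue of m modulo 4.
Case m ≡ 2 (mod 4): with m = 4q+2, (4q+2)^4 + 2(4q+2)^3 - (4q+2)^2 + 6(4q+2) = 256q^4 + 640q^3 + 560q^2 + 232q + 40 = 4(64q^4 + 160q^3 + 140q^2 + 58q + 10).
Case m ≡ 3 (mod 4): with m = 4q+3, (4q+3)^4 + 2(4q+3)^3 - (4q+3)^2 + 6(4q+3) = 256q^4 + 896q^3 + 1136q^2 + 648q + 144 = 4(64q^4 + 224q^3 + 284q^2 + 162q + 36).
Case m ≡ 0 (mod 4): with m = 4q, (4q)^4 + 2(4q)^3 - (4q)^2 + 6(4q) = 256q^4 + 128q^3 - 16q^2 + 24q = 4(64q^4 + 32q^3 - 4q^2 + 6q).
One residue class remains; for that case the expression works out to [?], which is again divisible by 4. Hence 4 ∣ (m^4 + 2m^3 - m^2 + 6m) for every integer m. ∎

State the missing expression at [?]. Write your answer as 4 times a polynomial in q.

Only m ≡ 1 (mod 4) is unaccounted for. Put m = 4q+1:
(4q+1)^4 + 2(4q+1)^3 - (4q+1)^2 + 6(4q+1) expands to 256q^4 + 384q^3 + 176q^2 + 56q + 8,
and factoring out 4 leaves 4(64q^4 + 96q^3 + 44q^2 + 14q + 2).

4(64q^4 + 96q^3 + 44q^2 + 14q + 2)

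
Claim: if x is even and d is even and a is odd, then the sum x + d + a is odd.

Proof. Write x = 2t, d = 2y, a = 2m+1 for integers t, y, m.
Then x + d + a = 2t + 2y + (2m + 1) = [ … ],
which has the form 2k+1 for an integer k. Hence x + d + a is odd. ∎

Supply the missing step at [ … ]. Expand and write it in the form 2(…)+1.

2t + 2y + (2m + 1) = 2m + 2t + 2y + 1
= 2(m + t + y) + 1.
Since m + t + y is an integer, the sum is of the form 2k+1 for an integer k.

2(m + t + y) + 1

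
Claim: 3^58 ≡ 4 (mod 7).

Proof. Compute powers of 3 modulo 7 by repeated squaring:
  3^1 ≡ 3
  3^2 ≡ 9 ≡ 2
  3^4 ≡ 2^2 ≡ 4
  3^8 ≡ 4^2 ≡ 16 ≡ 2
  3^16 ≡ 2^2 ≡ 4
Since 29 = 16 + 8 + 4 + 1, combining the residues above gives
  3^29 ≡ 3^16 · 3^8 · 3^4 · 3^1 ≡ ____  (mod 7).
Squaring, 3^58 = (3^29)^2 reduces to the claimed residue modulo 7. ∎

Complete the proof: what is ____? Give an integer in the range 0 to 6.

Multiply the listed residues: 4 · 2 · 4 · 3 = 8 → 32 → 96.
Reducing modulo 7: 96 = 13·7 + 5, so 3^29 ≡ 5.

5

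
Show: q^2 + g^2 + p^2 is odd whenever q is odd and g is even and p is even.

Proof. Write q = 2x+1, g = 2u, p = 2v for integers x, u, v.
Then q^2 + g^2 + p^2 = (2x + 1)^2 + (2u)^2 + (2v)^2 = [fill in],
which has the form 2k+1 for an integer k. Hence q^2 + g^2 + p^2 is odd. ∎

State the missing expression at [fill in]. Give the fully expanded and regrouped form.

2(2u^2 + 2v^2 + 2x^2 + 2x) + 1

(2x + 1)^2 + (2u)^2 + (2v)^2 = 4u^2 + 4v^2 + 4x^2 + 4x + 1
= 2(2u^2 + 2v^2 + 2x^2 + 2x) + 1.
Since 2u^2 + 2v^2 + 2x^2 + 2x is an integer, the sum of squares is of the form 2k+1 for an integer k.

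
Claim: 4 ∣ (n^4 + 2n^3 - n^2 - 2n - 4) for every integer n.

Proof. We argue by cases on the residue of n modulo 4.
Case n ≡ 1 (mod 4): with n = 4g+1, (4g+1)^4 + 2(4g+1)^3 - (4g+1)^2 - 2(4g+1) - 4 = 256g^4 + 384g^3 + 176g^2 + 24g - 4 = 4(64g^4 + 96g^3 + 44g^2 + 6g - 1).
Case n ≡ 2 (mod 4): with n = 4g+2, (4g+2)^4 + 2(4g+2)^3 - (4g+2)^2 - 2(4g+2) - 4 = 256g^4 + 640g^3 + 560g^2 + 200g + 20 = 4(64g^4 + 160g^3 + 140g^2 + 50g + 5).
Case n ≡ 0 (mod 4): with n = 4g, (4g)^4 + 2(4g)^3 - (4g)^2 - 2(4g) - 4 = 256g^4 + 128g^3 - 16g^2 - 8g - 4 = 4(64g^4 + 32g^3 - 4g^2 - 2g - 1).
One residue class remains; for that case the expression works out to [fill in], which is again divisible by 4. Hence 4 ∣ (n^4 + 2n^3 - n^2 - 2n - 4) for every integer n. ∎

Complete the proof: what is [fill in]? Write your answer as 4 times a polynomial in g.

4(64g^4 + 224g^3 + 284g^2 + 154g + 29)

Only n ≡ 3 (mod 4) is unaccounted for. Put n = 4g+3:
(4g+3)^4 + 2(4g+3)^3 - (4g+3)^2 - 2(4g+3) - 4 expands to 256g^4 + 896g^3 + 1136g^2 + 616g + 116,
and factoring out 4 leaves 4(64g^4 + 224g^3 + 284g^2 + 154g + 29).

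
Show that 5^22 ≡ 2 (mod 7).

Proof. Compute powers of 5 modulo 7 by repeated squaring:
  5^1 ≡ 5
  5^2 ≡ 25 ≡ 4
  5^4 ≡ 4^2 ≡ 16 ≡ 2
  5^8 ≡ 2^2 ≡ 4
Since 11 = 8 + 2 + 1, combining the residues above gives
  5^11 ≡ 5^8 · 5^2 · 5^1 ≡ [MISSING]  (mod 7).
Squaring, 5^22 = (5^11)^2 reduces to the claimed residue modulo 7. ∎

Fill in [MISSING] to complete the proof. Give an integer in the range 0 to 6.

3

Multiply the listed residues: 4 · 4 · 5 = 16 → 80.
Reducing modulo 7: 80 = 11·7 + 3, so 5^11 ≡ 3.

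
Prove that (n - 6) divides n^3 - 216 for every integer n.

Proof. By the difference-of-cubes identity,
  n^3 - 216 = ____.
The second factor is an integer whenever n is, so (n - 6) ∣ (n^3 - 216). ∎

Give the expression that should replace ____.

Polynomial division of n^3 - 216 by n - 6 leaves remainder 0 and quotient n^2 + 6n + 36.
Hence n^3 - 216 = (n - 6)(n^2 + 6n + 36).

(n - 6)(n^2 + 6n + 36)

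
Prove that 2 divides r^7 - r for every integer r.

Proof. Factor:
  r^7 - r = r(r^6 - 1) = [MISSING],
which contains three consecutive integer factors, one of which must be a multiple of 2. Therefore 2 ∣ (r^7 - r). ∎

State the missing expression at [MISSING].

(r - 1)r(r + 1)(r^4 + r^2 + 1)

r^6 - 1 = (r^2 - 1)(r^4 + r^2 + 1), and r^2 - 1 = (r-1)(r+1).
So r(r^6 - 1) = (r - 1)r(r + 1)(r^4 + r^2 + 1).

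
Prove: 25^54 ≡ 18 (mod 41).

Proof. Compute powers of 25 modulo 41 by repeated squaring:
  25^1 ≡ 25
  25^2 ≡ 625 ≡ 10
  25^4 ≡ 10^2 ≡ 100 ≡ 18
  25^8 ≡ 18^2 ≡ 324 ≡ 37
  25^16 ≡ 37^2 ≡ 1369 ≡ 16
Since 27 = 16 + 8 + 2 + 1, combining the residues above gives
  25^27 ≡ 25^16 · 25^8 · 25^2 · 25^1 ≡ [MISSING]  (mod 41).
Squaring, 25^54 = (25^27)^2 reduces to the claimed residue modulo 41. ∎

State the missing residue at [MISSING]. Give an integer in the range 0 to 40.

31

25^16 · 25^8 · 25^2 · 25^1 ≡ 16 · 37 · 10 · 25 = 148000.
148000 mod 41 = 31, so 25^27 ≡ 31 (mod 41).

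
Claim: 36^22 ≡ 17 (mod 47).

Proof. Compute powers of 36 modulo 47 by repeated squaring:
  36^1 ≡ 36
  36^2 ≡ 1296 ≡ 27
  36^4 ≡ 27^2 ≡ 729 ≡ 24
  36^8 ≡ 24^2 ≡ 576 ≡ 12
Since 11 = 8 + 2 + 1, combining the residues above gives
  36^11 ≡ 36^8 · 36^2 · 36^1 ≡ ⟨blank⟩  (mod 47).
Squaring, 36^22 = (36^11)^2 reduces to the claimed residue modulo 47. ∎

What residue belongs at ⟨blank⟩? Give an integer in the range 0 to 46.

36^8 · 36^2 · 36^1 ≡ 12 · 27 · 36 = 11664.
11664 mod 47 = 8, so 36^11 ≡ 8 (mod 47).

8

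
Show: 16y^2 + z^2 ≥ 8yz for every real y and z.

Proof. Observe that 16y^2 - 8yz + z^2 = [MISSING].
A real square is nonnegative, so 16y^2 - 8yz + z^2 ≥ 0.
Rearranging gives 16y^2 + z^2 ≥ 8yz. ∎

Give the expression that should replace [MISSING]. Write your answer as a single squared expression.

The leading and trailing coefficients are 4^2 and 1^2, and 8 = 2·4·1, so the trinomial is (4y - z)^2.
Hence 16y^2 - 8yz + z^2 ≥ 0.

(4y - z)^2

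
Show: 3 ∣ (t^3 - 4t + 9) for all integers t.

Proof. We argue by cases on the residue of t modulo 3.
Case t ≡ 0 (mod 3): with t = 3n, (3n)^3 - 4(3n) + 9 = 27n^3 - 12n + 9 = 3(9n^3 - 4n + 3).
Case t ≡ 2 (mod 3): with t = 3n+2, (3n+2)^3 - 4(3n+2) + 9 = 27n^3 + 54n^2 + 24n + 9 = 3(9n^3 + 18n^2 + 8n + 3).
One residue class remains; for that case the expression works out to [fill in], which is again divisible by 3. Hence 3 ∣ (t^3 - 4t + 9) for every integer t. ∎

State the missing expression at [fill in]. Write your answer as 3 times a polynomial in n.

3(9n^3 + 9n^2 - n + 2)

Only t ≡ 1 (mod 3) is unaccounted for. Put t = 3n+1:
(3n+1)^3 - 4(3n+1) + 9 expands to 27n^3 + 27n^2 - 3n + 6,
and factoring out 3 leaves 3(9n^3 + 9n^2 - n + 2).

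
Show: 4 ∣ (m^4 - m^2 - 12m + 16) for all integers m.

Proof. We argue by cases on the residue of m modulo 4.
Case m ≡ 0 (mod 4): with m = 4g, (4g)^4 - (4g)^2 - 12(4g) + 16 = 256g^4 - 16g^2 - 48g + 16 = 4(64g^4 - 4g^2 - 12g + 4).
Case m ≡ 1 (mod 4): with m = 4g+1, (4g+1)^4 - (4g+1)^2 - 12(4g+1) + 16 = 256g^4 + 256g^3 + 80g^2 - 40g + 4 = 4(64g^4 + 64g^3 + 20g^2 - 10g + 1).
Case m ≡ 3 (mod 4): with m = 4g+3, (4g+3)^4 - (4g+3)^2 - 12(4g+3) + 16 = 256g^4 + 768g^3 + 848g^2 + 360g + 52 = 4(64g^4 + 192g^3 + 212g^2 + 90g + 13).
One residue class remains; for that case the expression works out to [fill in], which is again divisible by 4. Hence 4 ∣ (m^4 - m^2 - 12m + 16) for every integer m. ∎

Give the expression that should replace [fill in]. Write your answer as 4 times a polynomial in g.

The residues treated are {0, 1, 3}, so the missing case is m ≡ 2 (mod 4); write m = 4g+2.
Then (4g+2)^4 - (4g+2)^2 - 12(4g+2) + 16 = 256g^4 + 512g^3 + 368g^2 + 64g + 4 = 4(64g^4 + 128g^3 + 92g^2 + 16g + 1).

4(64g^4 + 128g^3 + 92g^2 + 16g + 1)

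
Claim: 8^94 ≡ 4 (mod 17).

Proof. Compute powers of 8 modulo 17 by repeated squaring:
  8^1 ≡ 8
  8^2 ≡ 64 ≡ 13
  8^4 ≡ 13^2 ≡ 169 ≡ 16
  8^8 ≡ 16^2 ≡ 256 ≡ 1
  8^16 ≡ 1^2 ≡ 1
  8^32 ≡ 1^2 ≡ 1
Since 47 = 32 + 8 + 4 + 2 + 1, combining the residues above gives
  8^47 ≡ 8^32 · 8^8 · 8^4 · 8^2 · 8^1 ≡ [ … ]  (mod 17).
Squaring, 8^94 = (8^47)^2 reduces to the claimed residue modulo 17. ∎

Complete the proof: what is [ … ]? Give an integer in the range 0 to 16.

15

Multiply the listed residues: 1 · 1 · 16 · 13 · 8 = 1 → 16 → 208 → 1664.
Reducing modulo 17: 1664 = 97·17 + 15, so 8^47 ≡ 15.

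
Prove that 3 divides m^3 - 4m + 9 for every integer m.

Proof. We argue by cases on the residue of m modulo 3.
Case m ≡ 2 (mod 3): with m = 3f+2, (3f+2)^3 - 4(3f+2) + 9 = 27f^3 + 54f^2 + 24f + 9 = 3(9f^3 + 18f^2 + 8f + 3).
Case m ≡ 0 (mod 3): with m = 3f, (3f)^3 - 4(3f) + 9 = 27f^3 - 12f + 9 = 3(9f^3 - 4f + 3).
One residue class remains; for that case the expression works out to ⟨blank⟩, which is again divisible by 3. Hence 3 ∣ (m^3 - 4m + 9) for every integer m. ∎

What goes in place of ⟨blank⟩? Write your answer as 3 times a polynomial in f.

3(9f^3 + 9f^2 - f + 2)

The residues treated are {2, 0}, so the missing case is m ≡ 1 (mod 3); write m = 3f+1.
Then (3f+1)^3 - 4(3f+1) + 9 = 27f^3 + 27f^2 - 3f + 6 = 3(9f^3 + 9f^2 - f + 2).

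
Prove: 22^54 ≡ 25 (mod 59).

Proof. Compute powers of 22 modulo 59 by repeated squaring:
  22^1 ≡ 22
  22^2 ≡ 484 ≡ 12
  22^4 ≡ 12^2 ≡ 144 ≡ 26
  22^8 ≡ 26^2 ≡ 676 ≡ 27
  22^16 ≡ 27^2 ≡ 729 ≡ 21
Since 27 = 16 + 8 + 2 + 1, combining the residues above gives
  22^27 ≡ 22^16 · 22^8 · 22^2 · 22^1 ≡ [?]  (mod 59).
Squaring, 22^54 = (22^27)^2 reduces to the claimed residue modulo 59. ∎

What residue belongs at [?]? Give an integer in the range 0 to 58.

Multiply the listed residues: 21 · 27 · 12 · 22 = 567 → 6804 → 149688.
Reducing modulo 59: 149688 = 2537·59 + 5, so 22^27 ≡ 5.

5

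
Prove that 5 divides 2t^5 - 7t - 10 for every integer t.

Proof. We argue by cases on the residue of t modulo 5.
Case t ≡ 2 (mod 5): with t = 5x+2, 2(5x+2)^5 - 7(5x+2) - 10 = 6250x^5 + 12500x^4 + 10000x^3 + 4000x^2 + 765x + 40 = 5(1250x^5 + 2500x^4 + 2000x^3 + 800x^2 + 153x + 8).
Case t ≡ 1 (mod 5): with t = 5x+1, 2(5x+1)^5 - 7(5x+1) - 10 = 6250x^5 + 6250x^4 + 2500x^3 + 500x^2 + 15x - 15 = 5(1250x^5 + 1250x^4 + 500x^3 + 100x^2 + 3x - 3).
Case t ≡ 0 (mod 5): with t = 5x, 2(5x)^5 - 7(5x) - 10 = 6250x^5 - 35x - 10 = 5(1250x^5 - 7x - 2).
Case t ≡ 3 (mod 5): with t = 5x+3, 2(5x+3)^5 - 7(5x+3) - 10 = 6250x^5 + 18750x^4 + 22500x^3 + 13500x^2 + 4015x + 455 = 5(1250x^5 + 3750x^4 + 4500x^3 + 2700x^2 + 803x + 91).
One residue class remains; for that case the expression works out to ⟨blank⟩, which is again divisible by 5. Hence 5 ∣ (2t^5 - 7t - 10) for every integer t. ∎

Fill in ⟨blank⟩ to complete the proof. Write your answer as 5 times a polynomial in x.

5(1250x^5 + 5000x^4 + 8000x^3 + 6400x^2 + 2553x + 402)

The residues treated are {2, 1, 0, 3}, so the missing case is t ≡ 4 (mod 5); write t = 5x+4.
Then 2(5x+4)^5 - 7(5x+4) - 10 = 6250x^5 + 25000x^4 + 40000x^3 + 32000x^2 + 12765x + 2010 = 5(1250x^5 + 5000x^4 + 8000x^3 + 6400x^2 + 2553x + 402).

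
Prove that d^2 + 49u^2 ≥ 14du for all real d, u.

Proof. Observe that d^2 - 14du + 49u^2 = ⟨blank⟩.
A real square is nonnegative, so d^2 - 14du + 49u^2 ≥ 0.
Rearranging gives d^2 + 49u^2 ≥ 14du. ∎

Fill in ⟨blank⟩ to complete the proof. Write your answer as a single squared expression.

(d - 7u)^2

The leading and trailing coefficients are 1^2 and 7^2, and 14 = 2·1·7, so the trinomial is (d - 7u)^2.
Hence d^2 - 14du + 49u^2 ≥ 0.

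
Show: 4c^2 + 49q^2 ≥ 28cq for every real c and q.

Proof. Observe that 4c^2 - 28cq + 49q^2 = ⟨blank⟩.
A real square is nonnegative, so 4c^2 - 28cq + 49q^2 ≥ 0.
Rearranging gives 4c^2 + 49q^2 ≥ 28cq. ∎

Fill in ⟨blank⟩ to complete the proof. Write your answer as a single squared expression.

(2c - 7q)^2

The leading and trailing coefficients are 2^2 and 7^2, and 28 = 2·2·7, so the trinomial is (2c - 7q)^2.
Hence 4c^2 - 28cq + 49q^2 ≥ 0.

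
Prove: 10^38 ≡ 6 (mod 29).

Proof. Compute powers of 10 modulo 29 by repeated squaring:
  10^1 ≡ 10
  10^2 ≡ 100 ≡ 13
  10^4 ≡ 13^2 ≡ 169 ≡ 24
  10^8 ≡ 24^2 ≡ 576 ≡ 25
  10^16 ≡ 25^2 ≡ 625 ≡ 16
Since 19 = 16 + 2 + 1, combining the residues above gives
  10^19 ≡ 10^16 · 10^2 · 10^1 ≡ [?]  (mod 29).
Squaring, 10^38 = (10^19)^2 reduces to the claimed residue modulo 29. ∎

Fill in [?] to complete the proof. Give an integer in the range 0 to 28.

Multiply the listed residues: 16 · 13 · 10 = 208 → 2080.
Reducing modulo 29: 2080 = 71·29 + 21, so 10^19 ≡ 21.

21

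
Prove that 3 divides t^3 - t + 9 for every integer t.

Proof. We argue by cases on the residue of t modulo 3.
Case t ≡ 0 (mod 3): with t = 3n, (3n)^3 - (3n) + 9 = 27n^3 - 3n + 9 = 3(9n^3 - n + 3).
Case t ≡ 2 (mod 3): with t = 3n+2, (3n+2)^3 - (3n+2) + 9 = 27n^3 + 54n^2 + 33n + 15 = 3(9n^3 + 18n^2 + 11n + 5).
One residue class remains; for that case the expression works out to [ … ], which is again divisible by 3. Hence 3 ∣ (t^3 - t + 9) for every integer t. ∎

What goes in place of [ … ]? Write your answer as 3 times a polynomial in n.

Only t ≡ 1 (mod 3) is unaccounted for. Put t = 3n+1:
(3n+1)^3 - (3n+1) + 9 expands to 27n^3 + 27n^2 + 6n + 9,
and factoring out 3 leaves 3(9n^3 + 9n^2 + 2n + 3).

3(9n^3 + 9n^2 + 2n + 3)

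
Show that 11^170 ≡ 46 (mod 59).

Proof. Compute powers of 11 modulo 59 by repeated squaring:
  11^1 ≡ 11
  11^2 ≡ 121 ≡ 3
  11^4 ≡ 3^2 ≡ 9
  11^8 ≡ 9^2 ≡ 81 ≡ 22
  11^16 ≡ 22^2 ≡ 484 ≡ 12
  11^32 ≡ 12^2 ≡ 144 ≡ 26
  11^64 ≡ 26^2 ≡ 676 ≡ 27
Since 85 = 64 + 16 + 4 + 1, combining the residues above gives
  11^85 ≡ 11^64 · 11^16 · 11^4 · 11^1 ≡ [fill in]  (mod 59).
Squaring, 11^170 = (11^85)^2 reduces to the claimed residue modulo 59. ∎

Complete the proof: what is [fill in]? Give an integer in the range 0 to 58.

39

Multiply the listed residues: 27 · 12 · 9 · 11 = 324 → 2916 → 32076.
Reducing modulo 59: 32076 = 543·59 + 39, so 11^85 ≡ 39.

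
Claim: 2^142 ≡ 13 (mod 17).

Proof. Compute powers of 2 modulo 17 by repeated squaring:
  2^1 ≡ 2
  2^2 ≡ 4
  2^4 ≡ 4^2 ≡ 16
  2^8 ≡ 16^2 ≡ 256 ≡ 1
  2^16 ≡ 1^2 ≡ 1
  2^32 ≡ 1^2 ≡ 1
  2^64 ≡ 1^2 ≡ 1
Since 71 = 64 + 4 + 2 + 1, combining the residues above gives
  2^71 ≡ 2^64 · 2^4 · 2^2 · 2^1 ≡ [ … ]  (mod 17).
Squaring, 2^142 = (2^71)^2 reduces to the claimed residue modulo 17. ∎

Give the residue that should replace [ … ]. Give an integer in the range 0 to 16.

Multiply the listed residues: 1 · 16 · 4 · 2 = 16 → 64 → 128.
Reducing modulo 17: 128 = 7·17 + 9, so 2^71 ≡ 9.

9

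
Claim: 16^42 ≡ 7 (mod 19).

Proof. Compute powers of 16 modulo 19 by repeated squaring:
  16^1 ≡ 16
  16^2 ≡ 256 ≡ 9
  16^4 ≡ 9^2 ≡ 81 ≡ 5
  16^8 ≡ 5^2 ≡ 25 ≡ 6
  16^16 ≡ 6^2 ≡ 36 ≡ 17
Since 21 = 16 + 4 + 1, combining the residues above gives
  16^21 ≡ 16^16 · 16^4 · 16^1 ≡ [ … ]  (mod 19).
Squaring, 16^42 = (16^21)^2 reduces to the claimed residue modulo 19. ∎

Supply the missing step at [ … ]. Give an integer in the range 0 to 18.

11

Multiply the listed residues: 17 · 5 · 16 = 85 → 1360.
Reducing modulo 19: 1360 = 71·19 + 11, so 16^21 ≡ 11.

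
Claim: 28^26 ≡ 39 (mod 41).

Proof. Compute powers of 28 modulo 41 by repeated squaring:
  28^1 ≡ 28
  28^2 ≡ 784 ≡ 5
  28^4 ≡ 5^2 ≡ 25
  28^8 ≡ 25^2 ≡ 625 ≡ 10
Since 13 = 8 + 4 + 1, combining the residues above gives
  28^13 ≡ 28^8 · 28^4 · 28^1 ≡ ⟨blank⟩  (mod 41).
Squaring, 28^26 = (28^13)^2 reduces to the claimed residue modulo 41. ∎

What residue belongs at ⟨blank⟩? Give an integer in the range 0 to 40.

28^8 · 28^4 · 28^1 ≡ 10 · 25 · 28 = 7000.
7000 mod 41 = 30, so 28^13 ≡ 30 (mod 41).

30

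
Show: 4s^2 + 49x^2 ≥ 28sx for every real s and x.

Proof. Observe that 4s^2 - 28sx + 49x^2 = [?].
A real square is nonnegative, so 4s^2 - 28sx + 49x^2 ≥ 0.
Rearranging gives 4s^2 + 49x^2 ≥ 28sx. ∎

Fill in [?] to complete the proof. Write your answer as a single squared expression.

The leading and trailing coefficients are 2^2 and 7^2, and 28 = 2·2·7, so the trinomial is (2s - 7x)^2.
Hence 4s^2 - 28sx + 49x^2 ≥ 0.

(2s - 7x)^2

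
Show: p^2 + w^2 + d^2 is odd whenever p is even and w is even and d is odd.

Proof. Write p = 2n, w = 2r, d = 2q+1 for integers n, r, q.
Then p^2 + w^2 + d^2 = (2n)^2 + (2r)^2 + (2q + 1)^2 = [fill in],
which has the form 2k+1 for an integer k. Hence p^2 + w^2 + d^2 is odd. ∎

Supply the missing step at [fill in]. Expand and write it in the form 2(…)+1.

(2n)^2 + (2r)^2 + (2q + 1)^2 = 4n^2 + 4q^2 + 4q + 4r^2 + 1
= 2(2n^2 + 2q^2 + 2q + 2r^2) + 1.
Since 2n^2 + 2q^2 + 2q + 2r^2 is an integer, the sum of squares is of the form 2k+1 for an integer k.

2(2n^2 + 2q^2 + 2q + 2r^2) + 1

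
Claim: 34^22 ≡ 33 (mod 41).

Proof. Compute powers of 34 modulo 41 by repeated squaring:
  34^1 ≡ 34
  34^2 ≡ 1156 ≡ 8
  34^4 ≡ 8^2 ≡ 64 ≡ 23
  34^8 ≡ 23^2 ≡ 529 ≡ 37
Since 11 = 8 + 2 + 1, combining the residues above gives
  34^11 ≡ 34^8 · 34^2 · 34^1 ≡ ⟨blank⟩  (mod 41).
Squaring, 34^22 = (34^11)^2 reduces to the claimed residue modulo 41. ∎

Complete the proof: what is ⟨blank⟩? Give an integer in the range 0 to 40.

19

Multiply the listed residues: 37 · 8 · 34 = 296 → 10064.
Reducing modulo 41: 10064 = 245·41 + 19, so 34^11 ≡ 19.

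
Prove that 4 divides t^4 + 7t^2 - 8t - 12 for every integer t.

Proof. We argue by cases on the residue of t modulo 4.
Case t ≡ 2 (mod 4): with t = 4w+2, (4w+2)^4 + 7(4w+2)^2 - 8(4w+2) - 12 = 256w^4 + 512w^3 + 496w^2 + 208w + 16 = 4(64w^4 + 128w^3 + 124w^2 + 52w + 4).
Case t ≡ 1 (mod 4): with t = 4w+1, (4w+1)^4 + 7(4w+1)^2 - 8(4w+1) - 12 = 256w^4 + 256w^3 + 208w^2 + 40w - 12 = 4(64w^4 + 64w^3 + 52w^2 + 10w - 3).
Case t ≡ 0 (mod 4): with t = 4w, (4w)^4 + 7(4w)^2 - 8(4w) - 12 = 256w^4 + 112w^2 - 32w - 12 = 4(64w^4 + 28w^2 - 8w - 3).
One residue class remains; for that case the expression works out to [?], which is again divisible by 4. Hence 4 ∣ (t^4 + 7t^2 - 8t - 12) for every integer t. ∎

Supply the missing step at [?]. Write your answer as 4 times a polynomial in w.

4(64w^4 + 192w^3 + 244w^2 + 142w + 27)

Only t ≡ 3 (mod 4) is unaccounted for. Put t = 4w+3:
(4w+3)^4 + 7(4w+3)^2 - 8(4w+3) - 12 expands to 256w^4 + 768w^3 + 976w^2 + 568w + 108,
and factoring out 4 leaves 4(64w^4 + 192w^3 + 244w^2 + 142w + 27).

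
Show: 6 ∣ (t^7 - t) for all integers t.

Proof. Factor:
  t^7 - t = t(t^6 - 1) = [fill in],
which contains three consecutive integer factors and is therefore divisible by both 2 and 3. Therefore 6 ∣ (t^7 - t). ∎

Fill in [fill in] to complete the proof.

(t - 1)t(t + 1)(t^4 + t^2 + 1)

t^6 - 1 = (t^2 - 1)(t^4 + t^2 + 1), and t^2 - 1 = (t-1)(t+1).
So t(t^6 - 1) = (t - 1)t(t + 1)(t^4 + t^2 + 1).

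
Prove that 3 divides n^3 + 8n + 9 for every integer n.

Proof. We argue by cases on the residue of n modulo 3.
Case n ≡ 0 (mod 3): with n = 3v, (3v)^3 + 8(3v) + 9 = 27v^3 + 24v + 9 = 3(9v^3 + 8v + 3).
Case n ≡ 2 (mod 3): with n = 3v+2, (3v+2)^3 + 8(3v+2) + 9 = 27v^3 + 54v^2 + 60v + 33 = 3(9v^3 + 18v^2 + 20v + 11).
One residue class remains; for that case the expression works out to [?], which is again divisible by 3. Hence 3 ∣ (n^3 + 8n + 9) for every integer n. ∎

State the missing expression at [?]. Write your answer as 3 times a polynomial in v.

3(9v^3 + 9v^2 + 11v + 6)

Only n ≡ 1 (mod 3) is unaccounted for. Put n = 3v+1:
(3v+1)^3 + 8(3v+1) + 9 expands to 27v^3 + 27v^2 + 33v + 18,
and factoring out 3 leaves 3(9v^3 + 9v^2 + 11v + 6).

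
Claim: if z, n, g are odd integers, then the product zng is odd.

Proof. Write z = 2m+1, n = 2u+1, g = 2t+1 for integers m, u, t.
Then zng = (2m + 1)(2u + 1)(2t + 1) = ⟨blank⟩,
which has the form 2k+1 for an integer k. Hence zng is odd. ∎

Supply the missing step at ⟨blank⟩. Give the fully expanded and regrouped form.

Expanding: (2m + 1)(2u + 1)(2t + 1) = 8mtu + 4mt + 4mu + 2m + 4tu + 2t + 2u + 1.
Every term except the constant is even, so this is 2(4mtu + 2mt + 2mu + m + 2tu + t + u) + 1,
and 4mtu + 2mt + 2mu + m + 2tu + t + u ∈ ℤ gives the required form.

2(4mtu + 2mt + 2mu + m + 2tu + t + u) + 1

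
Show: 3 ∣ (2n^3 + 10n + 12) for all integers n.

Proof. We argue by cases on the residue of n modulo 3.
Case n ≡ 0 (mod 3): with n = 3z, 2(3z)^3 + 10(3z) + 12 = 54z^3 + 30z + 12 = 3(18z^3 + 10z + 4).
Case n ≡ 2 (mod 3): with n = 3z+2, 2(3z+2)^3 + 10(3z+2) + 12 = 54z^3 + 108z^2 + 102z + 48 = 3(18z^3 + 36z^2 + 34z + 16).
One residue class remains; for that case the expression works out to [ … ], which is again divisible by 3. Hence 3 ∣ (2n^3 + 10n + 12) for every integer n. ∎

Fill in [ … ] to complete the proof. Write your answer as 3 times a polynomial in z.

Only n ≡ 1 (mod 3) is unaccounted for. Put n = 3z+1:
2(3z+1)^3 + 10(3z+1) + 12 expands to 54z^3 + 54z^2 + 48z + 24,
and factoring out 3 leaves 3(18z^3 + 18z^2 + 16z + 8).

3(18z^3 + 18z^2 + 16z + 8)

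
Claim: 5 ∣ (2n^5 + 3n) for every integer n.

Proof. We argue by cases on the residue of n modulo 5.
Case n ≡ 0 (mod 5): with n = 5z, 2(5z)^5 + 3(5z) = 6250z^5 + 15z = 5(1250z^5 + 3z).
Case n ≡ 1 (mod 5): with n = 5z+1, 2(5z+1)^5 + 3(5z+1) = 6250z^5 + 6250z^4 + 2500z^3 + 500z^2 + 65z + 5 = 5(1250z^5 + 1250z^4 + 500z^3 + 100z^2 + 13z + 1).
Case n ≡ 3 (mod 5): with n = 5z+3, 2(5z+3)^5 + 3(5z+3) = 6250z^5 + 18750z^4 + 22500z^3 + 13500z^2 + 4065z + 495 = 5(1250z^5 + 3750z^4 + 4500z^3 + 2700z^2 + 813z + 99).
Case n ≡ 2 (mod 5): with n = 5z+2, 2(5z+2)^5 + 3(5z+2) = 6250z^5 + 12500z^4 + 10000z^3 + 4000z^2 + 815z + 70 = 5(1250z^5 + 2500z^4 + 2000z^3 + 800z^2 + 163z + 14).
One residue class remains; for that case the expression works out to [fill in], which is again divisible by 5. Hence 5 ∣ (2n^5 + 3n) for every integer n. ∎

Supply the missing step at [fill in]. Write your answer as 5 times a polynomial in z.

Only n ≡ 4 (mod 5) is unaccounted for. Put n = 5z+4:
2(5z+4)^5 + 3(5z+4) expands to 6250z^5 + 25000z^4 + 40000z^3 + 32000z^2 + 12815z + 2060,
and factoring out 5 leaves 5(1250z^5 + 5000z^4 + 8000z^3 + 6400z^2 + 2563z + 412).

5(1250z^5 + 5000z^4 + 8000z^3 + 6400z^2 + 2563z + 412)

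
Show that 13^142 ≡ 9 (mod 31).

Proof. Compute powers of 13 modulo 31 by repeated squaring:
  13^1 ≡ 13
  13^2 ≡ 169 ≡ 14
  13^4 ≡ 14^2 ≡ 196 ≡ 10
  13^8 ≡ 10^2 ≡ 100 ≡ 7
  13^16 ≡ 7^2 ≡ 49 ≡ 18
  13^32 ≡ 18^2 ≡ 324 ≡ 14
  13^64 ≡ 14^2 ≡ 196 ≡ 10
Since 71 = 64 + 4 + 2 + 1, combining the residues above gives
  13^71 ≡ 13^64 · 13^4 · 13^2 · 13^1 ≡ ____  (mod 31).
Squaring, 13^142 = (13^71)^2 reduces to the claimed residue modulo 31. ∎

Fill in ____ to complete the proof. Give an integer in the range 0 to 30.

13^64 · 13^4 · 13^2 · 13^1 ≡ 10 · 10 · 14 · 13 = 18200.
18200 mod 31 = 3, so 13^71 ≡ 3 (mod 31).

3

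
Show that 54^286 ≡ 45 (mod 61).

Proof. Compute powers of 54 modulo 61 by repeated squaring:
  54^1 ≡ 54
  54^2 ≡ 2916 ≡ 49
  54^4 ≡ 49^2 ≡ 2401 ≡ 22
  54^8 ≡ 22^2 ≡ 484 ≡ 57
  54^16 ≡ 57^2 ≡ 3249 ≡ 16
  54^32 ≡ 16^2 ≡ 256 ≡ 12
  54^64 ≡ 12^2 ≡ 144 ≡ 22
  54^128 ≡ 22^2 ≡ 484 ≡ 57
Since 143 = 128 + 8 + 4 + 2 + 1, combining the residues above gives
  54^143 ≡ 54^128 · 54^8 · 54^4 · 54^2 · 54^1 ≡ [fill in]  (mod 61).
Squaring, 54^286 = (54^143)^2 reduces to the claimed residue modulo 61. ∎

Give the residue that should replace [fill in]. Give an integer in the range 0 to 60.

Multiply the listed residues: 57 · 57 · 22 · 49 · 54 = 3249 → 71478 → 3502422 → 189130788.
Reducing modulo 61: 189130788 = 3100504·61 + 44, so 54^143 ≡ 44.

44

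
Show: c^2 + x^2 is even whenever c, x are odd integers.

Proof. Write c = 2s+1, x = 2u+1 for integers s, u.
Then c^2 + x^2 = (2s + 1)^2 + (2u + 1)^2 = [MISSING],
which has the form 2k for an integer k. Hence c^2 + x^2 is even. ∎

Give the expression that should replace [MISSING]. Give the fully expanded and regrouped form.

2(2s^2 + 2s + 2u^2 + 2u + 1)

(2s + 1)^2 + (2u + 1)^2 = 4s^2 + 4s + 4u^2 + 4u + 2
= 2(2s^2 + 2s + 2u^2 + 2u + 1).
Since 2s^2 + 2s + 2u^2 + 2u + 1 is an integer, the sum of squares is of the form 2k for an integer k.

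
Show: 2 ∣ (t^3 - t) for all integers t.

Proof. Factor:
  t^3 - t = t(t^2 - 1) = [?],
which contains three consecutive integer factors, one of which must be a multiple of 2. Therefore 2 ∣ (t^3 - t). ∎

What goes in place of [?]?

(t - 1)t(t + 1)

t(t^2 - 1) = t(t - 1)(t + 1) = (t - 1)t(t + 1).
These three factors are consecutive integers, so their product is divisible by 2.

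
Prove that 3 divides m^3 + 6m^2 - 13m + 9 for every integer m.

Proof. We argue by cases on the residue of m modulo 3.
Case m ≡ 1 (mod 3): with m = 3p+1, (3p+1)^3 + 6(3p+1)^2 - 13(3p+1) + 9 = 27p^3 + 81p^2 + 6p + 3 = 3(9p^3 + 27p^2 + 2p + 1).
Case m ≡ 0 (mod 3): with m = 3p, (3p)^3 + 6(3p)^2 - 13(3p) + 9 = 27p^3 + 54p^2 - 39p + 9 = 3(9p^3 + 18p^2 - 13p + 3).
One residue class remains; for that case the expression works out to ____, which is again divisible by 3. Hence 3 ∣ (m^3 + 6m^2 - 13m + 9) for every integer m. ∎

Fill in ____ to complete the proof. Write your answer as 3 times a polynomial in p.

Only m ≡ 2 (mod 3) is unaccounted for. Put m = 3p+2:
(3p+2)^3 + 6(3p+2)^2 - 13(3p+2) + 9 expands to 27p^3 + 108p^2 + 69p + 15,
and factoring out 3 leaves 3(9p^3 + 36p^2 + 23p + 5).

3(9p^3 + 36p^2 + 23p + 5)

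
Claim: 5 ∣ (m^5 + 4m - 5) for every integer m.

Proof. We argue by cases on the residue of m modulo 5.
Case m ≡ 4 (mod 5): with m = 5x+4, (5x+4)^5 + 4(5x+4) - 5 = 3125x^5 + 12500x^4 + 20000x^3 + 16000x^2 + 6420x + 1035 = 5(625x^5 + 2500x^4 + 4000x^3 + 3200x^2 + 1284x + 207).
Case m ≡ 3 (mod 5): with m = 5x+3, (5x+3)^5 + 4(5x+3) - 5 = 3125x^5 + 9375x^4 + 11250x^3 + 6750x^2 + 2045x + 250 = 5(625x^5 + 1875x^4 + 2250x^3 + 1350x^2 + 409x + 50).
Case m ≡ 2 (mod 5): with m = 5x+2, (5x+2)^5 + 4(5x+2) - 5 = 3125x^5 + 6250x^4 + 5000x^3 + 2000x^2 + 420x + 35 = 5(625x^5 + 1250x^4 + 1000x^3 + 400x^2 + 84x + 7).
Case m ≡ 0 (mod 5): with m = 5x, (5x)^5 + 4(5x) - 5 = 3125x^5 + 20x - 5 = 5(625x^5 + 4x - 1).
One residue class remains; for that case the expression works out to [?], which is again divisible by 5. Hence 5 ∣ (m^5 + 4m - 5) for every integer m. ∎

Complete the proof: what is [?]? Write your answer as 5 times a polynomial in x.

5(625x^5 + 625x^4 + 250x^3 + 50x^2 + 9x)

The residues treated are {4, 3, 2, 0}, so the missing case is m ≡ 1 (mod 5); write m = 5x+1.
Then (5x+1)^5 + 4(5x+1) - 5 = 3125x^5 + 3125x^4 + 1250x^3 + 250x^2 + 45x = 5(625x^5 + 625x^4 + 250x^3 + 50x^2 + 9x).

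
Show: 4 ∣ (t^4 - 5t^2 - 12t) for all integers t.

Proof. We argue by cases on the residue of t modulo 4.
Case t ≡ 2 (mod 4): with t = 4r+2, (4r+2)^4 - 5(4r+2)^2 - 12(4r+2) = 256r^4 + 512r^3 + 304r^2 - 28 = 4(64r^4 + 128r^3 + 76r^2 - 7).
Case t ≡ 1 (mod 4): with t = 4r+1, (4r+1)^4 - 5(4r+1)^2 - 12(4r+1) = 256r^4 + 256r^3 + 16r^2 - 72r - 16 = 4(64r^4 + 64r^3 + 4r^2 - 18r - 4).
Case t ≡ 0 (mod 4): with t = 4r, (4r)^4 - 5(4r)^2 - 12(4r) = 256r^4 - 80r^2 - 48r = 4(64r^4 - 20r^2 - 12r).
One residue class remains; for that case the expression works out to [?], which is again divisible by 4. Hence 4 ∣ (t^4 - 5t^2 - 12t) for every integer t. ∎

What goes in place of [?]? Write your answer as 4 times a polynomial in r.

Only t ≡ 3 (mod 4) is unaccounted for. Put t = 4r+3:
(4r+3)^4 - 5(4r+3)^2 - 12(4r+3) expands to 256r^4 + 768r^3 + 784r^2 + 264r,
and factoring out 4 leaves 4(64r^4 + 192r^3 + 196r^2 + 66r).

4(64r^4 + 192r^3 + 196r^2 + 66r)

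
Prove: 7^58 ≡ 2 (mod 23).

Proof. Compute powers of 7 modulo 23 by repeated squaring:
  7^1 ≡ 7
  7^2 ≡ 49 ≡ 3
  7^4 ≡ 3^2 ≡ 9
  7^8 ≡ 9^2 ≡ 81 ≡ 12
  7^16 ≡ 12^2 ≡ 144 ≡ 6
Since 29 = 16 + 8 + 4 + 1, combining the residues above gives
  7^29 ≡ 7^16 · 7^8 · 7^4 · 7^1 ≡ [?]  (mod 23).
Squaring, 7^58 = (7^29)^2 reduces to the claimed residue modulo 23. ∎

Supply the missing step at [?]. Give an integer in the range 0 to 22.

Multiply the listed residues: 6 · 12 · 9 · 7 = 72 → 648 → 4536.
Reducing modulo 23: 4536 = 197·23 + 5, so 7^29 ≡ 5.

5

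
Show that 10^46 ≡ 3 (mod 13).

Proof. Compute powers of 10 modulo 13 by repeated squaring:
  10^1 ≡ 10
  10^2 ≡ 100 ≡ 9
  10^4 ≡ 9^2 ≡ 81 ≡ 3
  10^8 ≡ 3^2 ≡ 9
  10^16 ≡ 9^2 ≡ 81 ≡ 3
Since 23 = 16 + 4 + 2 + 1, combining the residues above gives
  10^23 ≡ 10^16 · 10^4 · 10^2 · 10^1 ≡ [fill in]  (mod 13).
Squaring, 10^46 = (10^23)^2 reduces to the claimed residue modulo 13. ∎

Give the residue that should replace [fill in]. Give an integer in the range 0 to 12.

4

10^16 · 10^4 · 10^2 · 10^1 ≡ 3 · 3 · 9 · 10 = 810.
810 mod 13 = 4, so 10^23 ≡ 4 (mod 13).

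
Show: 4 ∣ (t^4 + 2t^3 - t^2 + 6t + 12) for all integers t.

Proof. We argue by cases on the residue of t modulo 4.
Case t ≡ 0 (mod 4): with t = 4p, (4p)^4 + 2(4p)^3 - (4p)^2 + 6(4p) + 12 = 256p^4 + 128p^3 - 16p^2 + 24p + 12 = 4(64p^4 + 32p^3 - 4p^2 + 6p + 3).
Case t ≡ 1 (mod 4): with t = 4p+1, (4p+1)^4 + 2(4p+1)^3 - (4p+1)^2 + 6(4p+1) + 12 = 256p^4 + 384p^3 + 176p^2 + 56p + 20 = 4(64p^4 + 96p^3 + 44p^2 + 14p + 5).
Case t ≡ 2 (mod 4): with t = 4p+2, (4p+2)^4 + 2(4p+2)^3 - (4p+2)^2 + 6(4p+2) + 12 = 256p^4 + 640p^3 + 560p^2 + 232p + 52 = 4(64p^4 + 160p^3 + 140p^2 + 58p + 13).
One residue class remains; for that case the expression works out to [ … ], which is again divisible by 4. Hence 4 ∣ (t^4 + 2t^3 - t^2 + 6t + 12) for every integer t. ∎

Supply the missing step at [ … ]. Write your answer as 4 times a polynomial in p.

Only t ≡ 3 (mod 4) is unaccounted for. Put t = 4p+3:
(4p+3)^4 + 2(4p+3)^3 - (4p+3)^2 + 6(4p+3) + 12 expands to 256p^4 + 896p^3 + 1136p^2 + 648p + 156,
and factoring out 4 leaves 4(64p^4 + 224p^3 + 284p^2 + 162p + 39).

4(64p^4 + 224p^3 + 284p^2 + 162p + 39)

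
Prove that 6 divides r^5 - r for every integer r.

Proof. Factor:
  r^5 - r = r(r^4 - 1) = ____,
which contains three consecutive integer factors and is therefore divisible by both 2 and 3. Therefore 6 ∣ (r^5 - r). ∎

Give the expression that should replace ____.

r^4 - 1 = (r^2 - 1)(r^2 + 1), and r^2 - 1 = (r-1)(r+1).
So r(r^4 - 1) = (r - 1)r(r + 1)(r^2 + 1).

(r - 1)r(r + 1)(r^2 + 1)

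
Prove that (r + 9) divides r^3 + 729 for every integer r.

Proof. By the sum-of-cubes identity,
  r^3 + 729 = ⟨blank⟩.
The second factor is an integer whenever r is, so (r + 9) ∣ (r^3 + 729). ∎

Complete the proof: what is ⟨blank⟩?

(r + 9)(r^2 - 9r + 81)

Polynomial division of r^3 + 729 by r + 9 leaves remainder 0 and quotient r^2 - 9r + 81.
Hence r^3 + 729 = (r + 9)(r^2 - 9r + 81).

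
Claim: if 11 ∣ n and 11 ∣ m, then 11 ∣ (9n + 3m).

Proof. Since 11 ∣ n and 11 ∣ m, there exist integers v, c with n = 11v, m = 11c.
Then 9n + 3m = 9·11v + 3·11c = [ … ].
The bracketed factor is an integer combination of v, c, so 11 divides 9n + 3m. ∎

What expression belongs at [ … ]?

Pull the common 11 out of every term: 9·11v + 3·11c = 11(3c + 9v).
3c + 9v is an integer, which exhibits the divisibility.

11(3c + 9v)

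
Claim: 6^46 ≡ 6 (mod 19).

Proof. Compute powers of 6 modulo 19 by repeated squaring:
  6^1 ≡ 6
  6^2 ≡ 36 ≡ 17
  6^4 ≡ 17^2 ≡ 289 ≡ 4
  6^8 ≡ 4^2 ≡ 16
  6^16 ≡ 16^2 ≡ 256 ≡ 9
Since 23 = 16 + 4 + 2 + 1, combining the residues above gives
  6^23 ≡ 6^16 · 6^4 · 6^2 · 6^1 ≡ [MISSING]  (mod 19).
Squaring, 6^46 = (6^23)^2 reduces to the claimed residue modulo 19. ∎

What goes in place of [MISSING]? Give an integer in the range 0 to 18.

5

6^16 · 6^4 · 6^2 · 6^1 ≡ 9 · 4 · 17 · 6 = 3672.
3672 mod 19 = 5, so 6^23 ≡ 5 (mod 19).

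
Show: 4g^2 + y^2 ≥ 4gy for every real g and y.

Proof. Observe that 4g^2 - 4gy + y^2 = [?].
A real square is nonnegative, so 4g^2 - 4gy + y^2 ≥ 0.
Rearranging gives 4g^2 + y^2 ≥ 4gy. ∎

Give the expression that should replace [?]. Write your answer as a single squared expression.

4g^2 - 4gy + y^2 is a perfect-square trinomial: the outer terms are (2g)^2 and (y)^2, and the cross term is -2·2g·y.
So 4g^2 - 4gy + y^2 = (2g - y)^2 ≥ 0.

(2g - y)^2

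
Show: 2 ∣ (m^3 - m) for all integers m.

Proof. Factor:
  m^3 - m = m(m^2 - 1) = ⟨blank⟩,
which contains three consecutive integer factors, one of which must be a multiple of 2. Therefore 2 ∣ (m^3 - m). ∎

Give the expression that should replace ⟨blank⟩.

(m - 1)m(m + 1)

m(m^2 - 1) = m(m - 1)(m + 1) = (m - 1)m(m + 1).
These three factors are consecutive integers, so their product is divisible by 2.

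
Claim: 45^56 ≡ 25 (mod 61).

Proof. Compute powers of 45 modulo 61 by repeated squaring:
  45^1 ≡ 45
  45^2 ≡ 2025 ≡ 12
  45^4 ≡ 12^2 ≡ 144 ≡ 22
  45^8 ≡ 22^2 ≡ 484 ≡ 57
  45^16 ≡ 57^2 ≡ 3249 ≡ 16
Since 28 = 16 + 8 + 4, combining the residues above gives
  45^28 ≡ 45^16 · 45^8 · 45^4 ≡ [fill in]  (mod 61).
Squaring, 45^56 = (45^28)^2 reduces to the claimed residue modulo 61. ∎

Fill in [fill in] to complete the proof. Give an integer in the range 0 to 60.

45^16 · 45^8 · 45^4 ≡ 16 · 57 · 22 = 20064.
20064 mod 61 = 56, so 45^28 ≡ 56 (mod 61).

56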